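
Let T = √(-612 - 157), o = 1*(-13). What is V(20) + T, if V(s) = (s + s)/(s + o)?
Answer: 40/7 + I*√769 ≈ 5.7143 + 27.731*I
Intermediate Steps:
o = -13
T = I*√769 (T = √(-769) = I*√769 ≈ 27.731*I)
V(s) = 2*s/(-13 + s) (V(s) = (s + s)/(s - 13) = (2*s)/(-13 + s) = 2*s/(-13 + s))
V(20) + T = 2*20/(-13 + 20) + I*√769 = 2*20/7 + I*√769 = 2*20*(⅐) + I*√769 = 40/7 + I*√769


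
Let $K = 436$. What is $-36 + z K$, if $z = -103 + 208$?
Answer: $45744$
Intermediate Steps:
$z = 105$
$-36 + z K = -36 + 105 \cdot 436 = -36 + 45780 = 45744$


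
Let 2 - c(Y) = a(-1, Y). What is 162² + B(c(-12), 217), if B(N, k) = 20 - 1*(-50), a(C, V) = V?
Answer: 26314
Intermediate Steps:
c(Y) = 2 - Y
B(N, k) = 70 (B(N, k) = 20 + 50 = 70)
162² + B(c(-12), 217) = 162² + 70 = 26244 + 70 = 26314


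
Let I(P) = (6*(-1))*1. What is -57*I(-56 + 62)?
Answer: 342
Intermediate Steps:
I(P) = -6 (I(P) = -6*1 = -6)
-57*I(-56 + 62) = -57*(-6) = 342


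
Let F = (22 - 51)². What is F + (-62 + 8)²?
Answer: 3757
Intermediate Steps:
F = 841 (F = (-29)² = 841)
F + (-62 + 8)² = 841 + (-62 + 8)² = 841 + (-54)² = 841 + 2916 = 3757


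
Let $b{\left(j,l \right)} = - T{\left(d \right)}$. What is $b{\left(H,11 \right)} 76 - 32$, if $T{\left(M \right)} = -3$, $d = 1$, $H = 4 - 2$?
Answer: $196$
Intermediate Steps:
$H = 2$
$b{\left(j,l \right)} = 3$ ($b{\left(j,l \right)} = \left(-1\right) \left(-3\right) = 3$)
$b{\left(H,11 \right)} 76 - 32 = 3 \cdot 76 - 32 = 228 - 32 = 196$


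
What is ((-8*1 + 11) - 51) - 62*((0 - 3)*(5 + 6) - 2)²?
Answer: -75998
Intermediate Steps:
((-8*1 + 11) - 51) - 62*((0 - 3)*(5 + 6) - 2)² = ((-8 + 11) - 51) - 62*(-3*11 - 2)² = (3 - 51) - 62*(-33 - 2)² = -48 - 62*(-35)² = -48 - 62*1225 = -48 - 75950 = -75998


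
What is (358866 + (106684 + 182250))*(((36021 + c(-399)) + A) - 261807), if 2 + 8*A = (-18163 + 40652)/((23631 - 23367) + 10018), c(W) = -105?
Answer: -1504587419646725/10282 ≈ -1.4633e+11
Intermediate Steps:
A = 1925/82256 (A = -¼ + ((-18163 + 40652)/((23631 - 23367) + 10018))/8 = -¼ + (22489/(264 + 10018))/8 = -¼ + (22489/10282)/8 = -¼ + (22489*(1/10282))/8 = -¼ + (⅛)*(22489/10282) = -¼ + 22489/82256 = 1925/82256 ≈ 0.023403)
(358866 + (106684 + 182250))*(((36021 + c(-399)) + A) - 261807) = (358866 + (106684 + 182250))*(((36021 - 105) + 1925/82256) - 261807) = (358866 + 288934)*((35916 + 1925/82256) - 261807) = 647800*(2954308421/82256 - 261807) = 647800*(-18580888171/82256) = -1504587419646725/10282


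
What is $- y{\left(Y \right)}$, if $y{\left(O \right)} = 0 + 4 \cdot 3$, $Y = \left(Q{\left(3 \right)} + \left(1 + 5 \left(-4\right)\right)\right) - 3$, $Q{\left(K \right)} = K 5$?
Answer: $-12$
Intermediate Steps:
$Q{\left(K \right)} = 5 K$
$Y = -7$ ($Y = \left(5 \cdot 3 + \left(1 + 5 \left(-4\right)\right)\right) - 3 = \left(15 + \left(1 - 20\right)\right) - 3 = \left(15 - 19\right) - 3 = -4 - 3 = -7$)
$y{\left(O \right)} = 12$ ($y{\left(O \right)} = 0 + 12 = 12$)
$- y{\left(Y \right)} = \left(-1\right) 12 = -12$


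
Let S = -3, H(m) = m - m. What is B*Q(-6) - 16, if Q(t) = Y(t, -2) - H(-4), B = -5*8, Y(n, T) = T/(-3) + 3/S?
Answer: -8/3 ≈ -2.6667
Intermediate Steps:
H(m) = 0
Y(n, T) = -1 - T/3 (Y(n, T) = T/(-3) + 3/(-3) = T*(-⅓) + 3*(-⅓) = -T/3 - 1 = -1 - T/3)
B = -40
Q(t) = -⅓ (Q(t) = (-1 - ⅓*(-2)) - 1*0 = (-1 + ⅔) + 0 = -⅓ + 0 = -⅓)
B*Q(-6) - 16 = -40*(-⅓) - 16 = 40/3 - 16 = -8/3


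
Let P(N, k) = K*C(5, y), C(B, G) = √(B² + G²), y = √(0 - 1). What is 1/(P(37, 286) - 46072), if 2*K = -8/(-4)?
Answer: -5759/265328645 - √6/1061314580 ≈ -2.1707e-5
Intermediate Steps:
y = I (y = √(-1) = I ≈ 1.0*I)
K = 1 (K = (-8/(-4))/2 = (-8*(-¼))/2 = (½)*2 = 1)
P(N, k) = 2*√6 (P(N, k) = 1*√(5² + I²) = 1*√(25 - 1) = 1*√24 = 1*(2*√6) = 2*√6)
1/(P(37, 286) - 46072) = 1/(2*√6 - 46072) = 1/(-46072 + 2*√6)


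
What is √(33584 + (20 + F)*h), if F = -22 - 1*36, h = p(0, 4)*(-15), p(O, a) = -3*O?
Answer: 4*√2099 ≈ 183.26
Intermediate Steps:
h = 0 (h = -3*0*(-15) = 0*(-15) = 0)
F = -58 (F = -22 - 36 = -58)
√(33584 + (20 + F)*h) = √(33584 + (20 - 58)*0) = √(33584 - 38*0) = √(33584 + 0) = √33584 = 4*√2099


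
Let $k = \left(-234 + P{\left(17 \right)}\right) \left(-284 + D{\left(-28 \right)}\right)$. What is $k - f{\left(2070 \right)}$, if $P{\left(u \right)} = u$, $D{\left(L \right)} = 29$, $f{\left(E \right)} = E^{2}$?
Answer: $-4229565$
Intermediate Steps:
$k = 55335$ ($k = \left(-234 + 17\right) \left(-284 + 29\right) = \left(-217\right) \left(-255\right) = 55335$)
$k - f{\left(2070 \right)} = 55335 - 2070^{2} = 55335 - 4284900 = -4229565$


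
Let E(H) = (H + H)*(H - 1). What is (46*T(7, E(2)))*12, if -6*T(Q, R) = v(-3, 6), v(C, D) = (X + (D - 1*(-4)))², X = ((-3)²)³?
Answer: -50243132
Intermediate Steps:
E(H) = 2*H*(-1 + H) (E(H) = (2*H)*(-1 + H) = 2*H*(-1 + H))
X = 729 (X = 9³ = 729)
v(C, D) = (733 + D)² (v(C, D) = (729 + (D - 1*(-4)))² = (729 + (D + 4))² = (729 + (4 + D))² = (733 + D)²)
T(Q, R) = -546121/6 (T(Q, R) = -(733 + 6)²/6 = -⅙*739² = -⅙*546121 = -546121/6)
(46*T(7, E(2)))*12 = (46*(-546121/6))*12 = -12560783/3*12 = -50243132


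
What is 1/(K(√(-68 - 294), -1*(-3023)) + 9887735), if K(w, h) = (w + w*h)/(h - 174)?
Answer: 1637893415015/16195056045980898913 - 175824*I*√362/16195056045980898913 ≈ 1.0114e-7 - 2.0656e-13*I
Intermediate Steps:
K(w, h) = (w + h*w)/(-174 + h)
1/(K(√(-68 - 294), -1*(-3023)) + 9887735) = 1/(√(-68 - 294)*(1 - 1*(-3023))/(-174 - 1*(-3023)) + 9887735) = 1/(√(-362)*(1 + 3023)/(-174 + 3023) + 9887735) = 1/((I*√362)*3024/2849 + 9887735) = 1/((I*√362)*(1/2849)*3024 + 9887735) = 1/(432*I*√362/407 + 9887735) = 1/(9887735 + 432*I*√362/407)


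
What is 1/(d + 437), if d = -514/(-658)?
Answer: 329/144030 ≈ 0.0022842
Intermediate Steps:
d = 257/329 (d = -514*(-1/658) = 257/329 ≈ 0.78115)
1/(d + 437) = 1/(257/329 + 437) = 1/(144030/329) = 329/144030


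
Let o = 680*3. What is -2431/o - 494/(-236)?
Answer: 6383/7080 ≈ 0.90155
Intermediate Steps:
o = 2040
-2431/o - 494/(-236) = -2431/2040 - 494/(-236) = -2431*1/2040 - 494*(-1/236) = -143/120 + 247/118 = 6383/7080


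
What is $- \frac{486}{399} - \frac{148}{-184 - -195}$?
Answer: $- \frac{21466}{1463} \approx -14.673$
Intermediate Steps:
$- \frac{486}{399} - \frac{148}{-184 - -195} = \left(-486\right) \frac{1}{399} - \frac{148}{-184 + 195} = - \frac{162}{133} - \frac{148}{11} = - \frac{21466}{1463}$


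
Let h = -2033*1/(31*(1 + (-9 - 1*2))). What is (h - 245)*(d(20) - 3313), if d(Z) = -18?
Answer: 246217527/310 ≈ 7.9425e+5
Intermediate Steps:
h = 2033/310 (h = -2033*1/(31*(1 + (-9 - 2))) = -2033*1/(31*(1 - 11)) = -2033/(31*(-10)) = -2033/(-310) = -2033*(-1/310) = 2033/310 ≈ 6.5581)
(h - 245)*(d(20) - 3313) = (2033/310 - 245)*(-18 - 3313) = -73917/310*(-3331) = 246217527/310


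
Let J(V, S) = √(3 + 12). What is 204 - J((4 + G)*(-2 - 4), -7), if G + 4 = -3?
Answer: 204 - √15 ≈ 200.13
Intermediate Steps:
G = -7 (G = -4 - 3 = -7)
J(V, S) = √15
204 - J((4 + G)*(-2 - 4), -7) = 204 - √15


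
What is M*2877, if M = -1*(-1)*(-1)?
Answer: -2877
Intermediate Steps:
M = -1 (M = 1*(-1) = -1)
M*2877 = -1*2877 = -2877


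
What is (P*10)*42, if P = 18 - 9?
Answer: 3780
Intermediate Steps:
P = 9
(P*10)*42 = (9*10)*42 = 90*42 = 3780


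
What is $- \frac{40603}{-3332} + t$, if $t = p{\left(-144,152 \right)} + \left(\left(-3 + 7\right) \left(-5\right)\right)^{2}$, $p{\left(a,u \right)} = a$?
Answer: $\frac{893595}{3332} \approx 268.19$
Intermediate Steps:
$t = 256$ ($t = -144 + \left(\left(-3 + 7\right) \left(-5\right)\right)^{2} = -144 + \left(4 \left(-5\right)\right)^{2} = -144 + \left(-20\right)^{2} = -144 + 400 = 256$)
$- \frac{40603}{-3332} + t = - \frac{40603}{-3332} + 256 = \left(-40603\right) \left(- \frac{1}{3332}\right) + 256 = \frac{40603}{3332} + 256 = \frac{893595}{3332}$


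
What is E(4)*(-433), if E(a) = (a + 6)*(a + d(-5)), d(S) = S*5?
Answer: 90930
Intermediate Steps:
d(S) = 5*S
E(a) = (-25 + a)*(6 + a) (E(a) = (a + 6)*(a + 5*(-5)) = (6 + a)*(a - 25) = (6 + a)*(-25 + a) = (-25 + a)*(6 + a))
E(4)*(-433) = (-150 + 4² - 19*4)*(-433) = (-150 + 16 - 76)*(-433) = -210*(-433) = 90930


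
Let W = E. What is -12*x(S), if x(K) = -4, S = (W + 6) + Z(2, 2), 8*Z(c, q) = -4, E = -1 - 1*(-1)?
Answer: 48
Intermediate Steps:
E = 0 (E = -1 + 1 = 0)
W = 0
Z(c, q) = -½ (Z(c, q) = (⅛)*(-4) = -½)
S = 11/2 (S = (0 + 6) - ½ = 6 - ½ = 11/2 ≈ 5.5000)
-12*x(S) = -12*(-4) = 48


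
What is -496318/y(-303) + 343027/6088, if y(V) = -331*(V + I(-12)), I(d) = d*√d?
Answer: 170260214281/3306825048 + 208976*I*√3/543171 ≈ 51.487 + 0.66638*I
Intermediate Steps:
I(d) = d^(3/2)
y(V) = -331*V + 7944*I*√3 (y(V) = -331*(V + (-12)^(3/2)) = -331*(V - 24*I*√3) = -331*V + 7944*I*√3)
-496318/y(-303) + 343027/6088 = -496318/(-331*(-303) + 7944*I*√3) + 343027/6088 = -496318/(100293 + 7944*I*√3) + 343027*(1/6088) = -496318/(100293 + 7944*I*√3) + 343027/6088 = 343027/6088 - 496318/(100293 + 7944*I*√3)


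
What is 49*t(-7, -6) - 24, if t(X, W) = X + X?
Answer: -710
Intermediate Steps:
t(X, W) = 2*X
49*t(-7, -6) - 24 = 49*(2*(-7)) - 24 = 49*(-14) - 24 = -686 - 24 = -710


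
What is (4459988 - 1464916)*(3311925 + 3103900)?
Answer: 19215857814400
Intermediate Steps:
(4459988 - 1464916)*(3311925 + 3103900) = 2995072*6415825 = 19215857814400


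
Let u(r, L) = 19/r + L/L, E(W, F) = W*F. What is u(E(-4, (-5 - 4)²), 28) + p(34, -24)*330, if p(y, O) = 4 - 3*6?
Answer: -1496575/324 ≈ -4619.1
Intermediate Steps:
p(y, O) = -14 (p(y, O) = 4 - 18 = -14)
E(W, F) = F*W
u(r, L) = 1 + 19/r (u(r, L) = 19/r + 1 = 1 + 19/r)
u(E(-4, (-5 - 4)²), 28) + p(34, -24)*330 = (19 + (-5 - 4)²*(-4))/(((-5 - 4)²*(-4))) - 14*330 = (19 + (-9)²*(-4))/(((-9)²*(-4))) - 4620 = (19 + 81*(-4))/((81*(-4))) - 4620 = (19 - 324)/(-324) - 4620 = -1/324*(-305) - 4620 = 305/324 - 4620 = -1496575/324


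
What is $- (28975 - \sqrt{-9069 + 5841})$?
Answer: $-28975 + 2 i \sqrt{807} \approx -28975.0 + 56.815 i$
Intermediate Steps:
$- (28975 - \sqrt{-9069 + 5841}) = - (28975 - \sqrt{-3228}) = - (28975 - 2 i \sqrt{807}) = -28975 + 2 i \sqrt{807}$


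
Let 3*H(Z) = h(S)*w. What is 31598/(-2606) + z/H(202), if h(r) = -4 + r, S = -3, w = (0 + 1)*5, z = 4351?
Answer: -17561024/45605 ≈ -385.07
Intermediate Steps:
w = 5 (w = 1*5 = 5)
H(Z) = -35/3 (H(Z) = ((-4 - 3)*5)/3 = (-7*5)/3 = (⅓)*(-35) = -35/3)
31598/(-2606) + z/H(202) = 31598/(-2606) + 4351/(-35/3) = 31598*(-1/2606) + 4351*(-3/35) = -15799/1303 - 13053/35 = -17561024/45605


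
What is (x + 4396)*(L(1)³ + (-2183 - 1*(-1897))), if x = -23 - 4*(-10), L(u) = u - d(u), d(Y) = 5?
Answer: -1544550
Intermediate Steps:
L(u) = -5 + u (L(u) = u - 1*5 = u - 5 = -5 + u)
x = 17 (x = -23 + 40 = 17)
(x + 4396)*(L(1)³ + (-2183 - 1*(-1897))) = (17 + 4396)*((-5 + 1)³ + (-2183 - 1*(-1897))) = 4413*((-4)³ + (-2183 + 1897)) = 4413*(-64 - 286) = 4413*(-350) = -1544550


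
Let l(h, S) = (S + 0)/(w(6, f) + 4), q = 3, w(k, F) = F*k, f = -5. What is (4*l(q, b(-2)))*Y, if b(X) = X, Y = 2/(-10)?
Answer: -4/65 ≈ -0.061538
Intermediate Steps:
Y = -⅕ (Y = 2*(-⅒) = -⅕ ≈ -0.20000)
l(h, S) = -S/26 (l(h, S) = (S + 0)/(-5*6 + 4) = S/(-30 + 4) = S/(-26) = S*(-1/26) = -S/26)
(4*l(q, b(-2)))*Y = (4*(-1/26*(-2)))*(-⅕) = (4*(1/13))*(-⅕) = (4/13)*(-⅕) = -4/65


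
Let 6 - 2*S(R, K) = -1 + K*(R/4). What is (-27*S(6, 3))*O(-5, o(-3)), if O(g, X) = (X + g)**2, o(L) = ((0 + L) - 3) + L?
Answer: -6615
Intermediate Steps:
S(R, K) = 7/2 - K*R/8 (S(R, K) = 3 - (-1 + K*(R/4))/2 = 3 - (-1 + K*R/4)/2 = 3 + (1/2 - K*R/8) = 7/2 - K*R/8)
o(L) = -3 + 2*L (o(L) = (L - 3) + L = (-3 + L) + L = -3 + 2*L)
(-27*S(6, 3))*O(-5, o(-3)) = (-27*(7/2 - 1/8*3*6))*((-3 + 2*(-3)) - 5)**2 = (-27*(7/2 - 9/4))*((-3 - 6) - 5)**2 = (-27*5/4)*(-9 - 5)**2 = -135/4*(-14)**2 = -135/4*196 = -6615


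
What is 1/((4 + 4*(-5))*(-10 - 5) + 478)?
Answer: 1/718 ≈ 0.0013928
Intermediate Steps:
1/((4 + 4*(-5))*(-10 - 5) + 478) = 1/((4 - 20)*(-15) + 478) = 1/(-16*(-15) + 478) = 1/(240 + 478) = 1/718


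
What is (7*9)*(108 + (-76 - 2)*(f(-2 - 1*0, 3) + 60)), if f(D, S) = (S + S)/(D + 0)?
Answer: -273294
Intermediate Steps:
f(D, S) = 2*S/D (f(D, S) = (2*S)/D = 2*S/D)
(7*9)*(108 + (-76 - 2)*(f(-2 - 1*0, 3) + 60)) = (7*9)*(108 + (-76 - 2)*(2*3/(-2 - 1*0) + 60)) = 63*(108 - 78*(2*3/(-2 + 0) + 60)) = 63*(108 - 78*(2*3/(-2) + 60)) = 63*(108 - 78*(2*3*(-½) + 60)) = 63*(108 - 78*(-3 + 60)) = 63*(108 - 78*57) = 63*(108 - 4446) = 63*(-4338) = -273294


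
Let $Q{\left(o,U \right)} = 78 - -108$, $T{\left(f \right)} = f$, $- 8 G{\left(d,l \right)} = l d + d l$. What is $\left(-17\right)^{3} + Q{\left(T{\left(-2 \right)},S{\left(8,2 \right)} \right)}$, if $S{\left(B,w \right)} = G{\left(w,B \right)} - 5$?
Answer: $-4727$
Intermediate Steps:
$G{\left(d,l \right)} = - \frac{d l}{4}$ ($G{\left(d,l \right)} = - \frac{l d + d l}{8} = - \frac{d l + d l}{8} = - \frac{2 d l}{8} = - \frac{d l}{4}$)
$S{\left(B,w \right)} = -5 - \frac{B w}{4}$ ($S{\left(B,w \right)} = - \frac{w B}{4} - 5 = - \frac{B w}{4} - 5 = -5 - \frac{B w}{4}$)
$Q{\left(o,U \right)} = 186$ ($Q{\left(o,U \right)} = 78 + 108 = 186$)
$\left(-17\right)^{3} + Q{\left(T{\left(-2 \right)},S{\left(8,2 \right)} \right)} = \left(-17\right)^{3} + 186 = -4913 + 186 = -4727$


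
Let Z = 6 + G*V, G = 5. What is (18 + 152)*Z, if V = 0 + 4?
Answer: 4420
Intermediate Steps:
V = 4
Z = 26 (Z = 6 + 5*4 = 6 + 20 = 26)
(18 + 152)*Z = (18 + 152)*26 = 170*26 = 4420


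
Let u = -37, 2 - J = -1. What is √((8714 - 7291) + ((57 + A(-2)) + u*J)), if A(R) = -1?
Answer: 6*√38 ≈ 36.987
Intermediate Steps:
J = 3 (J = 2 - 1*(-1) = 2 + 1 = 3)
√((8714 - 7291) + ((57 + A(-2)) + u*J)) = √((8714 - 7291) + ((57 - 1) - 37*3)) = √(1423 + (56 - 111)) = √(1423 - 55) = √1368 = 6*√38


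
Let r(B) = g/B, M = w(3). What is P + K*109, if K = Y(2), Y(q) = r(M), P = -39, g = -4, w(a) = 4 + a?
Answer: -709/7 ≈ -101.29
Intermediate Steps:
M = 7 (M = 4 + 3 = 7)
r(B) = -4/B
Y(q) = -4/7
K = -4/7 ≈ -0.57143
P + K*109 = -39 - 4/7*109 = -39 - 436/7 = -709/7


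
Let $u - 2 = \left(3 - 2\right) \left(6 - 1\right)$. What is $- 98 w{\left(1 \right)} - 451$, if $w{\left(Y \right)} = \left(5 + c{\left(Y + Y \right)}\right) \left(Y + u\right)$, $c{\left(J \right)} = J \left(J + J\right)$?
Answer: $-10643$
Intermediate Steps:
$u = 7$ ($u = 2 + \left(3 - 2\right) \left(6 - 1\right) = 2 + 1 \cdot 5 = 2 + 5 = 7$)
$c{\left(J \right)} = 2 J^{2}$ ($c{\left(J \right)} = J 2 J = 2 J^{2}$)
$w{\left(Y \right)} = \left(5 + 8 Y^{2}\right) \left(7 + Y\right)$ ($w{\left(Y \right)} = \left(5 + 2 \left(Y + Y\right)^{2}\right) \left(Y + 7\right) = \left(5 + 2 \left(2 Y\right)^{2}\right) \left(7 + Y\right) = \left(5 + 2 \cdot 4 Y^{2}\right) \left(7 + Y\right) = \left(5 + 8 Y^{2}\right) \left(7 + Y\right)$)
$- 98 w{\left(1 \right)} - 451 = - 98 \left(35 + 5 \cdot 1 + 8 \cdot 1^{3} + 56 \cdot 1^{2}\right) - 451 = - 98 \left(35 + 5 + 8 \cdot 1 + 56 \cdot 1\right) - 451 = - 98 \left(35 + 5 + 8 + 56\right) - 451 = \left(-98\right) 104 - 451 = -10192 - 451 = -10643$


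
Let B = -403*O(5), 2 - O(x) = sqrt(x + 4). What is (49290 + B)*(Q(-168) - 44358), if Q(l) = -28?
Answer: -2205673498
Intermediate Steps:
O(x) = 2 - sqrt(4 + x) (O(x) = 2 - sqrt(x + 4) = 2 - sqrt(4 + x))
B = 403 (B = -403*(2 - sqrt(4 + 5)) = -403*(2 - sqrt(9)) = -403*(2 - 1*3) = -403*(2 - 3) = -403*(-1) = 403)
(49290 + B)*(Q(-168) - 44358) = (49290 + 403)*(-28 - 44358) = 49693*(-44386) = -2205673498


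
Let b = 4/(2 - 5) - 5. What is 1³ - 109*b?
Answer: 2074/3 ≈ 691.33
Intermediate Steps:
b = -19/3 (b = 4/(-3) - 5 = -⅓*4 - 5 = -4/3 - 5 = -19/3 ≈ -6.3333)
1³ - 109*b = 1³ - 109*(-19/3) = 1 + 2071/3 = 2074/3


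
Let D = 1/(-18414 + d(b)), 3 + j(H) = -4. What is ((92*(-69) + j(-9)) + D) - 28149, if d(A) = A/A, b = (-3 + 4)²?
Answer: -635322153/18413 ≈ -34504.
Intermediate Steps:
j(H) = -7 (j(H) = -3 - 4 = -7)
b = 1 (b = 1² = 1)
d(A) = 1
D = -1/18413 (D = 1/(-18414 + 1) = 1/(-18413) = -1/18413 ≈ -5.4309e-5)
((92*(-69) + j(-9)) + D) - 28149 = ((92*(-69) - 7) - 1/18413) - 28149 = ((-6348 - 7) - 1/18413) - 28149 = (-6355 - 1/18413) - 28149 = -117014616/18413 - 28149 = -635322153/18413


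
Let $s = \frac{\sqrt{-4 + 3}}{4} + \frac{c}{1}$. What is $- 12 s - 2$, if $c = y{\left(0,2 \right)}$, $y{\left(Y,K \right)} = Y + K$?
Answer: $-26 - 3 i \approx -26.0 - 3.0 i$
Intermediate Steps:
$y{\left(Y,K \right)} = K + Y$
$c = 2$ ($c = 2 + 0 = 2$)
$s = 2 + \frac{i}{4}$ ($s = \frac{\sqrt{-4 + 3}}{4} + \frac{2}{1} = \sqrt{-1} \cdot \frac{1}{4} + 2 \cdot 1 = i \frac{1}{4} + 2 = \frac{i}{4} + 2 = 2 + \frac{i}{4} \approx 2.0 + 0.25 i$)
$- 12 s - 2 = - 12 \left(2 + \frac{i}{4}\right) - 2 = \left(-24 - 3 i\right) - 2 = -26 - 3 i$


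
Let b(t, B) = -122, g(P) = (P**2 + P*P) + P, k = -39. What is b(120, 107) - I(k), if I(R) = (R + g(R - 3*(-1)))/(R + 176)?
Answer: -19231/137 ≈ -140.37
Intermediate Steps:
g(P) = P + 2*P**2 (g(P) = (P**2 + P**2) + P = 2*P**2 + P = P + 2*P**2)
I(R) = (R + (3 + R)*(7 + 2*R))/(176 + R) (I(R) = (R + (R - 3*(-1))*(1 + 2*(R - 3*(-1))))/(R + 176) = (R + (R + 3)*(1 + 2*(R + 3)))/(176 + R) = (R + (3 + R)*(1 + 2*(3 + R)))/(176 + R) = (R + (3 + R)*(1 + (6 + 2*R)))/(176 + R) = (R + (3 + R)*(7 + 2*R))/(176 + R))
b(120, 107) - I(k) = -122 - (-39 + (3 - 39)*(7 + 2*(-39)))/(176 - 39) = -122 - (-39 - 36*(7 - 78))/137 = -122 - (-39 - 36*(-71))/137 = -122 - (-39 + 2556)/137 = -122 - 2517/137 = -19231/137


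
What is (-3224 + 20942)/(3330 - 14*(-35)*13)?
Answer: 8859/4850 ≈ 1.8266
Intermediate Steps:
(-3224 + 20942)/(3330 - 14*(-35)*13) = 17718/(3330 + 490*13) = 17718/(3330 + 6370) = 17718/9700 = 17718*(1/9700) = 8859/4850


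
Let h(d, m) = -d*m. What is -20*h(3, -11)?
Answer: -660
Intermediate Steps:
h(d, m) = -d*m
-20*h(3, -11) = -(-20)*3*(-11) = -20*33 = -660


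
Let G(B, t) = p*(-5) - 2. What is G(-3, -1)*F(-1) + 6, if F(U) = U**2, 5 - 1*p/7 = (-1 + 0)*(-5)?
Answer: 4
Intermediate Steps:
p = 0 (p = 35 - 7*(-1 + 0)*(-5) = 35 - (-7)*(-5) = 35 - 7*5 = 35 - 35 = 0)
G(B, t) = -2 (G(B, t) = 0*(-5) - 2 = 0 - 2 = -2)
G(-3, -1)*F(-1) + 6 = -2*(-1)**2 + 6 = -2*1 + 6 = -2 + 6 = 4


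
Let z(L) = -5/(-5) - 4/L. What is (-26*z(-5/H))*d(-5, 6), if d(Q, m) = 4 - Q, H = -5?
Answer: 702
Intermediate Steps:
z(L) = 1 - 4/L (z(L) = -5*(-1/5) - 4/L = 1 - 4/L)
(-26*z(-5/H))*d(-5, 6) = (-26*(-4 - 5/(-5))/((-5/(-5))))*(4 - 1*(-5)) = (-26*(-4 - 5*(-1/5))/((-5*(-1/5))))*(4 + 5) = -26*(-4 + 1)/1*9 = -26*(-3)*9 = 78*9 = 702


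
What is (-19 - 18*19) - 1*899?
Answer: -1260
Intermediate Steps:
(-19 - 18*19) - 1*899 = (-19 - 342) - 899 = -361 - 899 = -1260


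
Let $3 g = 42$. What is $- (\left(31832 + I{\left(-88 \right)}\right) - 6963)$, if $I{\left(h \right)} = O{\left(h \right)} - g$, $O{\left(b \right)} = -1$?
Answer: $-24854$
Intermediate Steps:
$g = 14$ ($g = \frac{1}{3} \cdot 42 = 14$)
$I{\left(h \right)} = -15$ ($I{\left(h \right)} = -1 - 14 = -15$)
$- (\left(31832 + I{\left(-88 \right)}\right) - 6963) = - (\left(31832 - 15\right) - 6963) = - (31817 - 6963) = \left(-1\right) 24854 = -24854$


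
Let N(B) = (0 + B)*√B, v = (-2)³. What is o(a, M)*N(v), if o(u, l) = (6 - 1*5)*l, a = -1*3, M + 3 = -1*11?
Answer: 224*I*√2 ≈ 316.78*I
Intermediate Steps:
v = -8
M = -14 (M = -3 - 1*11 = -3 - 11 = -14)
N(B) = B^(3/2) (N(B) = B*√B = B^(3/2))
a = -3
o(u, l) = l (o(u, l) = (6 - 5)*l = 1*l = l)
o(a, M)*N(v) = -(-224)*I*√2 = 224*I*√2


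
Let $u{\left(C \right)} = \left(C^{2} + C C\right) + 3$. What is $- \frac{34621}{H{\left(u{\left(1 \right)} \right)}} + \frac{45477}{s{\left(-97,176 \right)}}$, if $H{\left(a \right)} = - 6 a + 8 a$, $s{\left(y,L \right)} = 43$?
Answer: $- \frac{1033933}{430} \approx -2404.5$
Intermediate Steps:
$u{\left(C \right)} = 3 + 2 C^{2}$ ($u{\left(C \right)} = \left(C^{2} + C^{2}\right) + 3 = 2 C^{2} + 3 = 3 + 2 C^{2}$)
$H{\left(a \right)} = 2 a$
$- \frac{34621}{H{\left(u{\left(1 \right)} \right)}} + \frac{45477}{s{\left(-97,176 \right)}} = - \frac{34621}{2 \left(3 + 2 \cdot 1^{2}\right)} + \frac{45477}{43} = - \frac{34621}{2 \left(3 + 2 \cdot 1\right)} + 45477 \cdot \frac{1}{43} = - \frac{34621}{2 \left(3 + 2\right)} + \frac{45477}{43} = - \frac{34621}{2 \cdot 5} + \frac{45477}{43} = - \frac{34621}{10} + \frac{45477}{43} = - \frac{1033933}{430}$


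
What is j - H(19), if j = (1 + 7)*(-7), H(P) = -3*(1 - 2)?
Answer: -59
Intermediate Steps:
H(P) = 3 (H(P) = -3*(-1) = 3)
j = -56 (j = 8*(-7) = -56)
j - H(19) = -56 - 1*3 = -56 - 3 = -59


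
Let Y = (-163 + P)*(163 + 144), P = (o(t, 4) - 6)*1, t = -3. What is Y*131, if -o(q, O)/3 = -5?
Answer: -6193418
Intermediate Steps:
o(q, O) = 15 (o(q, O) = -3*(-5) = 15)
P = 9 (P = (15 - 6)*1 = 9*1 = 9)
Y = -47278 (Y = (-163 + 9)*(163 + 144) = -154*307 = -47278)
Y*131 = -47278*131 = -6193418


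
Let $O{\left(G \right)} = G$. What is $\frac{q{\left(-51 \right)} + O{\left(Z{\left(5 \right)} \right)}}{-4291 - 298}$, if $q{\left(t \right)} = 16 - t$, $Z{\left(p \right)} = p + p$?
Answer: $- \frac{77}{4589} \approx -0.016779$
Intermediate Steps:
$Z{\left(p \right)} = 2 p$
$\frac{q{\left(-51 \right)} + O{\left(Z{\left(5 \right)} \right)}}{-4291 - 298} = \frac{\left(16 - -51\right) + 2 \cdot 5}{-4291 - 298} = \frac{\left(16 + 51\right) + 10}{-4589} = \left(67 + 10\right) \left(- \frac{1}{4589}\right) = 77 \left(- \frac{1}{4589}\right) = - \frac{77}{4589}$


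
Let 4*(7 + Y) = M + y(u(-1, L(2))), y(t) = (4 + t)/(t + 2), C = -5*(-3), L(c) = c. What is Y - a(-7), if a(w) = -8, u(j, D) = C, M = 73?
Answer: 332/17 ≈ 19.529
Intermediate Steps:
C = 15
u(j, D) = 15
y(t) = (4 + t)/(2 + t)
Y = 196/17 (Y = -7 + (73 + (4 + 15)/(2 + 15))/4 = -7 + (73 + 19/17)/4 = -7 + (1/4)*(1260/17) = -7 + 315/17 = 196/17 ≈ 11.529)
Y - a(-7) = 196/17 - 1*(-8) = 196/17 + 8 = 332/17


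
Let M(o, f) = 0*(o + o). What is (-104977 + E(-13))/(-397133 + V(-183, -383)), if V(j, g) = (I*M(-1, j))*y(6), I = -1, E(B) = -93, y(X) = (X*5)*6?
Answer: 1330/5027 ≈ 0.26457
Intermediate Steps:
y(X) = 30*X (y(X) = (5*X)*6 = 30*X)
M(o, f) = 0 (M(o, f) = 0*(2*o) = 0)
V(j, g) = 0 (V(j, g) = (-1*0)*(30*6) = 0*180 = 0)
(-104977 + E(-13))/(-397133 + V(-183, -383)) = (-104977 - 93)/(-397133 + 0) = -105070/(-397133) = -105070*(-1/397133) = 1330/5027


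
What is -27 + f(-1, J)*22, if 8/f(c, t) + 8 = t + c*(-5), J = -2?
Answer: -311/5 ≈ -62.200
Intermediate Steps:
f(c, t) = 8/(-8 + t - 5*c) (f(c, t) = 8/(-8 + (t + c*(-5))) = 8/(-8 + (t - 5*c)) = 8/(-8 + t - 5*c))
-27 + f(-1, J)*22 = -27 + (8/(-8 - 2 - 5*(-1)))*22 = -27 + (8/(-8 - 2 + 5))*22 = -27 + (8/(-5))*22 = -27 + (8*(-⅕))*22 = -27 - 8/5*22 = -27 - 176/5 = -311/5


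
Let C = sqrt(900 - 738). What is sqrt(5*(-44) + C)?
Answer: sqrt(-220 + 9*sqrt(2)) ≈ 14.397*I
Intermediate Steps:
C = 9*sqrt(2) (C = sqrt(162) = 9*sqrt(2) ≈ 12.728)
sqrt(5*(-44) + C) = sqrt(5*(-44) + 9*sqrt(2)) = sqrt(-220 + 9*sqrt(2))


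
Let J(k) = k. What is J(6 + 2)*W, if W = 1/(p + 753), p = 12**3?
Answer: 8/2481 ≈ 0.0032245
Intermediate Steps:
p = 1728
W = 1/2481 (W = 1/(1728 + 753) = 1/2481 ≈ 0.00040306)
J(6 + 2)*W = (6 + 2)*(1/2481) = 8*(1/2481) = 8/2481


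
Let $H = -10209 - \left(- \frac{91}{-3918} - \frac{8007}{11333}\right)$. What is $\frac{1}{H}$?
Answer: $- \frac{44402694}{453276762923} \approx -9.7959 \cdot 10^{-5}$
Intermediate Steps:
$H = - \frac{453276762923}{44402694}$ ($H = -10209 - \left(\left(-91\right) \left(- \frac{1}{3918}\right) - \frac{8007}{11333}\right) = -10209 - \left(\frac{91}{3918} - \frac{8007}{11333}\right) = -10209 - - \frac{30340123}{44402694} = -10209 + \frac{30340123}{44402694} = - \frac{453276762923}{44402694} \approx -10208.0$)
$\frac{1}{H} = \frac{1}{- \frac{453276762923}{44402694}} = - \frac{44402694}{453276762923}$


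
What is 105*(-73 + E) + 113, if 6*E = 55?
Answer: -13179/2 ≈ -6589.5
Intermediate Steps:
E = 55/6 (E = (⅙)*55 = 55/6 ≈ 9.1667)
105*(-73 + E) + 113 = 105*(-73 + 55/6) + 113 = 105*(-383/6) + 113 = -13405/2 + 113 = -13179/2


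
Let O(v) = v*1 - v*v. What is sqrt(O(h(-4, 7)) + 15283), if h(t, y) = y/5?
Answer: sqrt(382061)/5 ≈ 123.62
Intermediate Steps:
h(t, y) = y/5 (h(t, y) = y*(1/5) = y/5)
O(v) = v - v**2
sqrt(O(h(-4, 7)) + 15283) = sqrt(((1/5)*7)*(1 - 7/5) + 15283) = sqrt(7*(1 - 1*7/5)/5 + 15283) = sqrt(7*(1 - 7/5)/5 + 15283) = sqrt((7/5)*(-2/5) + 15283) = sqrt(-14/25 + 15283) = sqrt(382061/25) = sqrt(382061)/5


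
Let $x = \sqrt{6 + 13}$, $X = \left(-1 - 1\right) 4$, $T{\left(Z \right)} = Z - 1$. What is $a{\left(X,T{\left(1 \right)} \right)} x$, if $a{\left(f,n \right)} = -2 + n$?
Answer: $- 2 \sqrt{19} \approx -8.7178$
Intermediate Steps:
$T{\left(Z \right)} = -1 + Z$
$X = -8$ ($X = \left(-2\right) 4 = -8$)
$x = \sqrt{19} \approx 4.3589$
$a{\left(X,T{\left(1 \right)} \right)} x = \left(-2 + \left(-1 + 1\right)\right) \sqrt{19} = \left(-2 + 0\right) \sqrt{19} = - 2 \sqrt{19}$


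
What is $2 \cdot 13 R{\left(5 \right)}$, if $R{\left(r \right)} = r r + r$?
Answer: $780$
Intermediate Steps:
$R{\left(r \right)} = r + r^{2}$ ($R{\left(r \right)} = r^{2} + r = r + r^{2}$)
$2 \cdot 13 R{\left(5 \right)} = 2 \cdot 13 \cdot 5 \left(1 + 5\right) = 26 \cdot 5 \cdot 6 = 26 \cdot 30 = 780$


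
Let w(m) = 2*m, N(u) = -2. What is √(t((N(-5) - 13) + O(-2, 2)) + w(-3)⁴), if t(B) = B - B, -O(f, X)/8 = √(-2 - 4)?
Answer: 36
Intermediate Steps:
O(f, X) = -8*I*√6 (O(f, X) = -8*√(-2 - 4) = -8*I*√6)
t(B) = 0
√(t((N(-5) - 13) + O(-2, 2)) + w(-3)⁴) = √(0 + (2*(-3))⁴) = √(0 + (-6)⁴) = √(0 + 1296) = √1296 = 36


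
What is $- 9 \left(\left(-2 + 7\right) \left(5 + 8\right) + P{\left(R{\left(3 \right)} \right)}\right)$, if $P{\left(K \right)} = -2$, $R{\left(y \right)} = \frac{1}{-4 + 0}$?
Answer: $-567$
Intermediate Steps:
$R{\left(y \right)} = - \frac{1}{4}$ ($R{\left(y \right)} = \frac{1}{-4} = - \frac{1}{4}$)
$- 9 \left(\left(-2 + 7\right) \left(5 + 8\right) + P{\left(R{\left(3 \right)} \right)}\right) = - 9 \left(\left(-2 + 7\right) \left(5 + 8\right) - 2\right) = - 9 \left(5 \cdot 13 - 2\right) = - 9 \left(65 - 2\right) = \left(-9\right) 63 = -567$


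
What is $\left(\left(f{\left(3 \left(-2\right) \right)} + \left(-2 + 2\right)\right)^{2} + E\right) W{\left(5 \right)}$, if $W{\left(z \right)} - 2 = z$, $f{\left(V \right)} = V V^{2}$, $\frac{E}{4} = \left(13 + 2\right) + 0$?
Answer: $327012$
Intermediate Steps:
$E = 60$ ($E = 4 \left(\left(13 + 2\right) + 0\right) = 4 \left(15 + 0\right) = 4 \cdot 15 = 60$)
$f{\left(V \right)} = V^{3}$
$W{\left(z \right)} = 2 + z$
$\left(\left(f{\left(3 \left(-2\right) \right)} + \left(-2 + 2\right)\right)^{2} + E\right) W{\left(5 \right)} = \left(\left(\left(3 \left(-2\right)\right)^{3} + \left(-2 + 2\right)\right)^{2} + 60\right) \left(2 + 5\right) = \left(\left(\left(-6\right)^{3} + 0\right)^{2} + 60\right) 7 = \left(\left(-216 + 0\right)^{2} + 60\right) 7 = \left(\left(-216\right)^{2} + 60\right) 7 = \left(46656 + 60\right) 7 = 46716 \cdot 7 = 327012$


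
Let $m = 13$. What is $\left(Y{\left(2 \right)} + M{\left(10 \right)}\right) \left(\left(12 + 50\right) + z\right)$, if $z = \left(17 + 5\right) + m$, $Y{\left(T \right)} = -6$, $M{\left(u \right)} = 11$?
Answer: $485$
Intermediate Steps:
$z = 35$ ($z = \left(17 + 5\right) + 13 = 22 + 13 = 35$)
$\left(Y{\left(2 \right)} + M{\left(10 \right)}\right) \left(\left(12 + 50\right) + z\right) = \left(-6 + 11\right) \left(\left(12 + 50\right) + 35\right) = 5 \left(62 + 35\right) = 5 \cdot 97 = 485$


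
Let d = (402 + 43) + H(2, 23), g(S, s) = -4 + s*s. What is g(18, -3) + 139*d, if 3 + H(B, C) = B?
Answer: 61721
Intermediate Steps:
H(B, C) = -3 + B
g(S, s) = -4 + s²
d = 444 (d = (402 + 43) + (-3 + 2) = 445 - 1 = 444)
g(18, -3) + 139*d = (-4 + (-3)²) + 139*444 = (-4 + 9) + 61716 = 5 + 61716 = 61721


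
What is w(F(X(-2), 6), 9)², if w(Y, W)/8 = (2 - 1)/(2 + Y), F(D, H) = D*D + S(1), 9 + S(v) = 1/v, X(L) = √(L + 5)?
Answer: 64/9 ≈ 7.1111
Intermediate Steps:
X(L) = √(5 + L)
S(v) = -9 + 1/v
F(D, H) = -8 + D² (F(D, H) = D*D + (-9 + 1/1) = D² + (-9 + 1) = D² - 8 = -8 + D²)
w(Y, W) = 8/(2 + Y) (w(Y, W) = 8*((2 - 1)/(2 + Y)) = 8*(1/(2 + Y)) = 8/(2 + Y))
w(F(X(-2), 6), 9)² = (8/(2 + (-8 + (√(5 - 2))²)))² = (8/(2 + (-8 + (√3)²)))² = (8/(2 + (-8 + 3)))² = (8/(2 - 5))² = (8/(-3))² = (8*(-⅓))² = (-8/3)² = 64/9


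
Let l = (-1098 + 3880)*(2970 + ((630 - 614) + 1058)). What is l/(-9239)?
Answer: -11250408/9239 ≈ -1217.7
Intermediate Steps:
l = 11250408 (l = 2782*(2970 + (16 + 1058)) = 2782*(2970 + 1074) = 2782*4044 = 11250408)
l/(-9239) = 11250408/(-9239) = 11250408*(-1/9239) = -11250408/9239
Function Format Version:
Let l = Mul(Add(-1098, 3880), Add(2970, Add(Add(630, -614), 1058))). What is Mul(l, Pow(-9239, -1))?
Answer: Rational(-11250408, 9239) ≈ -1217.7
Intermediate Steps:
l = 11250408 (l = Mul(2782, Add(2970, Add(16, 1058))) = Mul(2782, Add(2970, 1074)) = Mul(2782, 4044) = 11250408)
Mul(l, Pow(-9239, -1)) = Mul(11250408, Pow(-9239, -1)) = Mul(11250408, Rational(-1, 9239)) = Rational(-11250408, 9239)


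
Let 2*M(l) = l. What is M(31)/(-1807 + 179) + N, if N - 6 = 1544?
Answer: 5046769/3256 ≈ 1550.0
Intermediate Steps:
N = 1550 (N = 6 + 1544 = 1550)
M(l) = l/2
M(31)/(-1807 + 179) + N = ((½)*31)/(-1807 + 179) + 1550 = (31/2)/(-1628) + 1550 = (31/2)*(-1/1628) + 1550 = -31/3256 + 1550 = 5046769/3256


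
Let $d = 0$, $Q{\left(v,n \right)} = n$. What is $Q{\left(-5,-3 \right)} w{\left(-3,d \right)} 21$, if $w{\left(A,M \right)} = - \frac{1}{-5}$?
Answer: $- \frac{63}{5} \approx -12.6$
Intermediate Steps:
$w{\left(A,M \right)} = \frac{1}{5}$ ($w{\left(A,M \right)} = \left(-1\right) \left(- \frac{1}{5}\right) = \frac{1}{5}$)
$Q{\left(-5,-3 \right)} w{\left(-3,d \right)} 21 = \left(-3\right) \frac{1}{5} \cdot 21 = \left(- \frac{3}{5}\right) 21 = - \frac{63}{5}$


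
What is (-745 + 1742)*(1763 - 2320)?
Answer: -555329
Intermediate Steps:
(-745 + 1742)*(1763 - 2320) = 997*(-557) = -555329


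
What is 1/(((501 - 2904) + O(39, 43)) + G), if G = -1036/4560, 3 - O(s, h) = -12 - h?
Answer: -1140/2673559 ≈ -0.00042640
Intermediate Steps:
O(s, h) = 15 + h (O(s, h) = 3 - (-12 - h) = 3 + (12 + h) = 15 + h)
G = -259/1140 (G = -1036*1/4560 = -259/1140 ≈ -0.22719)
1/(((501 - 2904) + O(39, 43)) + G) = 1/(((501 - 2904) + (15 + 43)) - 259/1140) = 1/((-2403 + 58) - 259/1140) = 1/(-2345 - 259/1140) = 1/(-2673559/1140) = -1140/2673559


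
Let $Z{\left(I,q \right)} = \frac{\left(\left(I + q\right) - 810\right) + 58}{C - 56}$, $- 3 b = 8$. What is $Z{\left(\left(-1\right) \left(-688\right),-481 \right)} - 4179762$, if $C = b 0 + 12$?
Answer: $- \frac{183908983}{44} \approx -4.1797 \cdot 10^{6}$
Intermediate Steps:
$b = - \frac{8}{3}$ ($b = \left(- \frac{1}{3}\right) 8 = - \frac{8}{3} \approx -2.6667$)
$C = 12$ ($C = \left(- \frac{8}{3}\right) 0 + 12 = 0 + 12 = 12$)
$Z{\left(I,q \right)} = \frac{188}{11} - \frac{I}{44} - \frac{q}{44}$ ($Z{\left(I,q \right)} = \frac{\left(\left(I + q\right) - 810\right) + 58}{12 - 56} = \frac{\left(-810 + I + q\right) + 58}{-44} = \left(-752 + I + q\right) \left(- \frac{1}{44}\right) = \frac{188}{11} - \frac{I}{44} - \frac{q}{44}$)
$Z{\left(\left(-1\right) \left(-688\right),-481 \right)} - 4179762 = \left(\frac{188}{11} - \frac{\left(-1\right) \left(-688\right)}{44} - - \frac{481}{44}\right) - 4179762 = \left(\frac{188}{11} - \frac{172}{11} + \frac{481}{44}\right) - 4179762 = \frac{545}{44} - 4179762 = - \frac{183908983}{44}$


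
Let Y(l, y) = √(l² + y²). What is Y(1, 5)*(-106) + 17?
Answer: 17 - 106*√26 ≈ -523.50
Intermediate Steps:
Y(1, 5)*(-106) + 17 = √(1² + 5²)*(-106) + 17 = √(1 + 25)*(-106) + 17 = √26*(-106) + 17 = -106*√26 + 17 = 17 - 106*√26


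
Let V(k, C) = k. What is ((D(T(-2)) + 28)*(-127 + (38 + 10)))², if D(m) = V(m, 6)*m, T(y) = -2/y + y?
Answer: 5248681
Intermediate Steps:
T(y) = y - 2/y
D(m) = m² (D(m) = m*m = m²)
((D(T(-2)) + 28)*(-127 + (38 + 10)))² = (((-2 - 2/(-2))² + 28)*(-127 + (38 + 10)))² = (((-2 - 2*(-½))² + 28)*(-127 + 48))² = (((-2 + 1)² + 28)*(-79))² = (((-1)² + 28)*(-79))² = ((1 + 28)*(-79))² = (29*(-79))² = (-2291)² = 5248681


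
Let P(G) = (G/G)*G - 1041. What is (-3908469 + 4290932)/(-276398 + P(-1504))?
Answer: -382463/278943 ≈ -1.3711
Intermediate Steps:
P(G) = -1041 + G (P(G) = 1*G - 1041 = G - 1041 = -1041 + G)
(-3908469 + 4290932)/(-276398 + P(-1504)) = (-3908469 + 4290932)/(-276398 + (-1041 - 1504)) = 382463/(-276398 - 2545) = 382463/(-278943) = 382463*(-1/278943) = -382463/278943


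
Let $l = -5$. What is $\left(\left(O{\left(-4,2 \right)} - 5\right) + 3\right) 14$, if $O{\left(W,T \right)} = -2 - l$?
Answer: $14$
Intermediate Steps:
$O{\left(W,T \right)} = 3$ ($O{\left(W,T \right)} = -2 - -5 = -2 + 5 = 3$)
$\left(\left(O{\left(-4,2 \right)} - 5\right) + 3\right) 14 = \left(\left(3 - 5\right) + 3\right) 14 = \left(-2 + 3\right) 14 = 1 \cdot 14 = 14$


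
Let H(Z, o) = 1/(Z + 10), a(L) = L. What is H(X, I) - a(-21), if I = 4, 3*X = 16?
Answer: 969/46 ≈ 21.065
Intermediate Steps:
X = 16/3 (X = (1/3)*16 = 16/3 ≈ 5.3333)
H(Z, o) = 1/(10 + Z)
H(X, I) - a(-21) = 1/(10 + 16/3) - 1*(-21) = 1/(46/3) + 21 = 3/46 + 21 = 969/46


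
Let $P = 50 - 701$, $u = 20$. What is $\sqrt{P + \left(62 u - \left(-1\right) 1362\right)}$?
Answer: $\sqrt{1951} \approx 44.17$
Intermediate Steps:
$P = -651$
$\sqrt{P + \left(62 u - \left(-1\right) 1362\right)} = \sqrt{-651 + \left(62 \cdot 20 - \left(-1\right) 1362\right)} = \sqrt{-651 + \left(1240 - -1362\right)} = \sqrt{-651 + \left(1240 + 1362\right)} = \sqrt{-651 + 2602} = \sqrt{1951}$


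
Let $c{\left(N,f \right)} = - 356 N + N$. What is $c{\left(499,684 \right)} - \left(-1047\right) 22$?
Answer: $-154111$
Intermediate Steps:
$c{\left(N,f \right)} = - 355 N$
$c{\left(499,684 \right)} - \left(-1047\right) 22 = \left(-355\right) 499 - \left(-1047\right) 22 = -177145 - -23034 = -177145 + 23034 = -154111$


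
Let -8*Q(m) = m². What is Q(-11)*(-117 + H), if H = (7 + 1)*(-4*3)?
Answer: 25773/8 ≈ 3221.6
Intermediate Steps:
Q(m) = -m²/8
H = -96 (H = 8*(-12) = -96)
Q(-11)*(-117 + H) = (-⅛*(-11)²)*(-117 - 96) = -⅛*121*(-213) = -121/8*(-213) = 25773/8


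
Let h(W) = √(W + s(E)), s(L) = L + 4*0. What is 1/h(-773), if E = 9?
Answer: -I*√191/382 ≈ -0.036179*I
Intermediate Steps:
s(L) = L (s(L) = L + 0 = L)
h(W) = √(9 + W) (h(W) = √(W + 9) = √(9 + W))
1/h(-773) = 1/(√(9 - 773)) = 1/(√(-764)) = 1/(2*I*√191) = -I*√191/382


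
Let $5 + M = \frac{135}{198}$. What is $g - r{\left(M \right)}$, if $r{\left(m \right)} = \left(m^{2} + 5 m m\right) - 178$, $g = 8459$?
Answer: $\frac{2063079}{242} \approx 8525.1$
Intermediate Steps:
$M = - \frac{95}{22}$ ($M = -5 + \frac{135}{198} = -5 + 135 \cdot \frac{1}{198} = -5 + \frac{15}{22} = - \frac{95}{22} \approx -4.3182$)
$r{\left(m \right)} = -178 + 6 m^{2}$ ($r{\left(m \right)} = \left(m^{2} + 5 m^{2}\right) - 178 = 6 m^{2} - 178 = -178 + 6 m^{2}$)
$g - r{\left(M \right)} = 8459 - \left(-178 + 6 \left(- \frac{95}{22}\right)^{2}\right) = 8459 - \left(-178 + 6 \cdot \frac{9025}{484}\right) = 8459 - \left(-178 + \frac{27075}{242}\right) = 8459 - - \frac{16001}{242} = 8459 + \frac{16001}{242} = \frac{2063079}{242}$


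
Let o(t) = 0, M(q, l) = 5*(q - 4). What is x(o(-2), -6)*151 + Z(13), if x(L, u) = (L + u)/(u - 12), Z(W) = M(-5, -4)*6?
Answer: -659/3 ≈ -219.67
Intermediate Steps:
M(q, l) = -20 + 5*q (M(q, l) = 5*(-4 + q) = -20 + 5*q)
Z(W) = -270 (Z(W) = (-20 + 5*(-5))*6 = (-20 - 25)*6 = -45*6 = -270)
x(L, u) = (L + u)/(-12 + u)
x(o(-2), -6)*151 + Z(13) = ((0 - 6)/(-12 - 6))*151 - 270 = (-6/(-18))*151 - 270 = -1/18*(-6)*151 - 270 = (⅓)*151 - 270 = 151/3 - 270 = -659/3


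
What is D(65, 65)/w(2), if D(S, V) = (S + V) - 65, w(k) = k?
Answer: 65/2 ≈ 32.500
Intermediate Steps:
D(S, V) = -65 + S + V
D(65, 65)/w(2) = (-65 + 65 + 65)/2 = 65*(1/2) = 65/2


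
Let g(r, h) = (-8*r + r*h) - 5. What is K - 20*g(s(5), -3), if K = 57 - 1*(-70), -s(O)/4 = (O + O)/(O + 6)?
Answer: -573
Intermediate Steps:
s(O) = -8*O/(6 + O) (s(O) = -4*(O + O)/(O + 6) = -4*2*O/(6 + O) = -8*O/(6 + O))
g(r, h) = -5 - 8*r + h*r (g(r, h) = (-8*r + h*r) - 5 = -5 - 8*r + h*r)
K = 127 (K = 57 + 70 = 127)
K - 20*g(s(5), -3) = 127 - 20*(-5 - (-64)*5/(6 + 5) - (-24)*5/(6 + 5)) = 127 - 20*(-5 - (-64)*5/11 - (-24)*5/11) = 127 - 20*(-5 - 8*(-40/11) - 3*(-40/11)) = 127 - 20*(-5 + 320/11 + 120/11) = 127 - 20*35 = 127 - 700 = -573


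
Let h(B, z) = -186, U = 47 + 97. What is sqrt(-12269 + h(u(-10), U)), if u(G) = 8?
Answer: I*sqrt(12455) ≈ 111.6*I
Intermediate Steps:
U = 144
sqrt(-12269 + h(u(-10), U)) = sqrt(-12269 - 186) = sqrt(-12455) = I*sqrt(12455)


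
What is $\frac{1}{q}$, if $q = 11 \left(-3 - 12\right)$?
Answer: $- \frac{1}{165} \approx -0.0060606$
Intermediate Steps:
$q = -165$ ($q = 11 \left(-15\right) = -165$)
$\frac{1}{q} = \frac{1}{-165} = - \frac{1}{165}$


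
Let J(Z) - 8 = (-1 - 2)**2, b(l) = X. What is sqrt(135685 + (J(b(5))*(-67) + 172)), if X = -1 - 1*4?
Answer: sqrt(134718) ≈ 367.04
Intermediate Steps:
X = -5 (X = -1 - 4 = -5)
b(l) = -5
J(Z) = 17 (J(Z) = 8 + (-1 - 2)**2 = 8 + (-3)**2 = 8 + 9 = 17)
sqrt(135685 + (J(b(5))*(-67) + 172)) = sqrt(135685 + (17*(-67) + 172)) = sqrt(135685 + (-1139 + 172)) = sqrt(135685 - 967) = sqrt(134718)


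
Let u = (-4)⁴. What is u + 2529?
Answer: 2785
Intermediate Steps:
u = 256
u + 2529 = 256 + 2529 = 2785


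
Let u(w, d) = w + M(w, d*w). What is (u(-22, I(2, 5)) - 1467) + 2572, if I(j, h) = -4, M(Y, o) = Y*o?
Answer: -853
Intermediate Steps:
u(w, d) = w + d*w**2 (u(w, d) = w + w*(d*w) = w + d*w**2)
(u(-22, I(2, 5)) - 1467) + 2572 = (-22*(1 - 4*(-22)) - 1467) + 2572 = (-22*(1 + 88) - 1467) + 2572 = (-22*89 - 1467) + 2572 = (-1958 - 1467) + 2572 = -3425 + 2572 = -853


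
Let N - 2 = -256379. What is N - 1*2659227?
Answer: -2915604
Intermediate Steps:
N = -256377 (N = 2 - 256379 = -256377)
N - 1*2659227 = -256377 - 1*2659227 = -256377 - 2659227 = -2915604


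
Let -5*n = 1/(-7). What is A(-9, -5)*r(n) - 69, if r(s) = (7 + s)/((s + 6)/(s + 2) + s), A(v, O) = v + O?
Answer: -189747/1864 ≈ -101.80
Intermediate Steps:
A(v, O) = O + v
n = 1/35 (n = -⅕/(-7) = -⅕*(-⅐) = 1/35 ≈ 0.028571)
r(s) = (7 + s)/(s + (6 + s)/(2 + s)) (r(s) = (7 + s)/((6 + s)/(2 + s) + s) = (7 + s)/(s + (6 + s)/(2 + s)))
A(-9, -5)*r(n) - 69 = (-5 - 9)*((14 + (1/35)² + 9*(1/35))/(6 + (1/35)² + 3*(1/35))) - 69 = -14*(14 + 1/1225 + 9/35)/(6 + 1/1225 + 3/35) - 69 = -14*17466/(7456/1225*1225) - 69 = -8575*17466/(3728*1225) - 69 = -14*8733/3728 - 69 = -61131/1864 - 69 = -189747/1864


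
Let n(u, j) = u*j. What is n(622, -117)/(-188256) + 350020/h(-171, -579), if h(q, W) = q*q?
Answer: 11336891609/917465616 ≈ 12.357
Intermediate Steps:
n(u, j) = j*u
h(q, W) = q²
n(622, -117)/(-188256) + 350020/h(-171, -579) = -117*622/(-188256) + 350020/((-171)²) = -72774*(-1/188256) + 350020/29241 = 12129/31376 + 350020*(1/29241) = 12129/31376 + 350020/29241 = 11336891609/917465616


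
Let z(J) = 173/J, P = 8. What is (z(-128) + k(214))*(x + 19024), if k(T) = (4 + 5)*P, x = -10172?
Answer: 20012159/32 ≈ 6.2538e+5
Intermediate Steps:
k(T) = 72 (k(T) = (4 + 5)*8 = 9*8 = 72)
(z(-128) + k(214))*(x + 19024) = (173/(-128) + 72)*(-10172 + 19024) = (173*(-1/128) + 72)*8852 = (-173/128 + 72)*8852 = (9043/128)*8852 = 20012159/32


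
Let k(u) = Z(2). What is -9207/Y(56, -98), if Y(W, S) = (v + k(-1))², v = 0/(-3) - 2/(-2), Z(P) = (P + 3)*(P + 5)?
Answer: -341/48 ≈ -7.1042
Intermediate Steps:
Z(P) = (3 + P)*(5 + P)
k(u) = 35 (k(u) = 15 + 2² + 8*2 = 15 + 4 + 16 = 35)
v = 1 (v = 0*(-⅓) - 2*(-½) = 0 + 1 = 1)
Y(W, S) = 1296 (Y(W, S) = (1 + 35)² = 36² = 1296)
-9207/Y(56, -98) = -9207/1296 = -9207*1/1296 = -341/48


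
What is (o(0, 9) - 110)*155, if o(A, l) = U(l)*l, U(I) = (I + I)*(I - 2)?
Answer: 158720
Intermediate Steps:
U(I) = 2*I*(-2 + I) (U(I) = (2*I)*(-2 + I) = 2*I*(-2 + I))
o(A, l) = 2*l²*(-2 + l) (o(A, l) = (2*l*(-2 + l))*l = 2*l²*(-2 + l))
(o(0, 9) - 110)*155 = (2*9²*(-2 + 9) - 110)*155 = (2*81*7 - 110)*155 = (1134 - 110)*155 = 1024*155 = 158720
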